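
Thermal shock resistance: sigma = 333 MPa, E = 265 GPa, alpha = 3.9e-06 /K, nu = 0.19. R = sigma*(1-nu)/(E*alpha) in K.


R = 333*(1-0.19)/(265*1000*3.9e-06) = 261 K

261


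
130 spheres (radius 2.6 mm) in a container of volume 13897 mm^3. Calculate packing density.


V_sphere = 4/3*pi*2.6^3 = 73.6222 mm^3
Total V = 130*73.6222 = 9570.886 mm^3
PD = 9570.886 / 13897 = 0.689

0.689


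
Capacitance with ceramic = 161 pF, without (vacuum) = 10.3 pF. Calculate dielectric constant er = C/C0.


er = 161 / 10.3 = 15.63

15.63


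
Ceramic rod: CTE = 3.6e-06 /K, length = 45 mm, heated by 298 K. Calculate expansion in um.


dL = 3.6e-06 * 45 * 298 * 1000 = 48.276 um

48.276


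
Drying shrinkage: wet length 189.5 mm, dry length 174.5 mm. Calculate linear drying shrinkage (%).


DS = (189.5 - 174.5) / 189.5 * 100 = 7.92%

7.92


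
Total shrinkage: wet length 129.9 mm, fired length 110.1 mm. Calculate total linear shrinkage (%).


TS = (129.9 - 110.1) / 129.9 * 100 = 15.24%

15.24


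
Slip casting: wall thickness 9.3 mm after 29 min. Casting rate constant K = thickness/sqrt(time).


K = 9.3 / sqrt(29) = 9.3 / 5.3852 = 1.727 mm/min^0.5

1.727


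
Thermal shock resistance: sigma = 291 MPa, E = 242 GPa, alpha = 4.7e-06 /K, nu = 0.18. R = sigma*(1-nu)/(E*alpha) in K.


R = 291*(1-0.18)/(242*1000*4.7e-06) = 210 K

210


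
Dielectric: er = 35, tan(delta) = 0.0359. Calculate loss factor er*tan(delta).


Loss = 35 * 0.0359 = 1.257

1.257


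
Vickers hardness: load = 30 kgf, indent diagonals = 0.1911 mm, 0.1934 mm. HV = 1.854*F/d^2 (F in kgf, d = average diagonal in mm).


d_avg = (0.1911+0.1934)/2 = 0.19225 mm
HV = 1.854*30/0.19225^2 = 1505

1505


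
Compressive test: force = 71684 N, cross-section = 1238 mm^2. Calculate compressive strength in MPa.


CS = 71684 / 1238 = 57.9 MPa

57.9


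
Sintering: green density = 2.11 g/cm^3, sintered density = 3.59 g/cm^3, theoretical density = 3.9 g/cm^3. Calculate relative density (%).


Relative = 3.59 / 3.9 * 100 = 92.1%

92.1


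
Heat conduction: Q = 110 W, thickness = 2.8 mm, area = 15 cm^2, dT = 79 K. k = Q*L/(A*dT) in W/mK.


k = 110*2.8/1000/(15/10000*79) = 2.6 W/mK

2.6


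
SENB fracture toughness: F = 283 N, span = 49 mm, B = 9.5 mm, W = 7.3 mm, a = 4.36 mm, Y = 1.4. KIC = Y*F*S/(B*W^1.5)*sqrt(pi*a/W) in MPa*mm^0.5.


KIC = 1.4*283*49/(9.5*7.3^1.5)*sqrt(pi*4.36/7.3) = 141.93

141.93


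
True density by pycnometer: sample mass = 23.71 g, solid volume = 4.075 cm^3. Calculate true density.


TD = 23.71 / 4.075 = 5.818 g/cm^3

5.818


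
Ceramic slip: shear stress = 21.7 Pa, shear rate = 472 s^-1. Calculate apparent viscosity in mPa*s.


eta = tau/gamma * 1000 = 21.7/472 * 1000 = 46.0 mPa*s

46.0


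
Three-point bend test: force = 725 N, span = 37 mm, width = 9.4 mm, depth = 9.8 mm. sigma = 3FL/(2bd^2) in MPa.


sigma = 3*725*37/(2*9.4*9.8^2) = 44.6 MPa

44.6


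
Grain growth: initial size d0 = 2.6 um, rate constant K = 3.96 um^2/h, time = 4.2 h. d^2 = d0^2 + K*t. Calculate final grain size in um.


d^2 = 2.6^2 + 3.96*4.2 = 23.392
d = sqrt(23.392) = 4.84 um

4.84


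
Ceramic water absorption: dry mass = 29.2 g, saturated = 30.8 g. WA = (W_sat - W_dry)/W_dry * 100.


WA = (30.8 - 29.2) / 29.2 * 100 = 5.48%

5.48


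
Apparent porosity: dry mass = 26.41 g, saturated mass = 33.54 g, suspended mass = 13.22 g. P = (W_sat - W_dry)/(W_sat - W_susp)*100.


P = (33.54 - 26.41) / (33.54 - 13.22) * 100 = 7.13 / 20.32 * 100 = 35.1%

35.1


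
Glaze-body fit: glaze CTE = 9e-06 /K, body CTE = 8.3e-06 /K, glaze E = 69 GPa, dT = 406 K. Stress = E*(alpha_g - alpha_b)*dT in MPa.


Stress = 69*1000*(9e-06 - 8.3e-06)*406 = 19.6 MPa

19.6


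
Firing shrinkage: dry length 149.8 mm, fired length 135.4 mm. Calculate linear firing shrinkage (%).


FS = (149.8 - 135.4) / 149.8 * 100 = 9.61%

9.61


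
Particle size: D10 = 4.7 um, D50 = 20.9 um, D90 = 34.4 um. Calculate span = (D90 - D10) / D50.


Span = (34.4 - 4.7) / 20.9 = 29.7 / 20.9 = 1.421

1.421


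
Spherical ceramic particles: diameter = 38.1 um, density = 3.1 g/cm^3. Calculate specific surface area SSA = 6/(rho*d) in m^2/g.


SSA = 6 / (3.1 * 38.1) = 0.051 m^2/g

0.051


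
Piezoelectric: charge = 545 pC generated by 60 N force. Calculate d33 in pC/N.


d33 = 545 / 60 = 9.1 pC/N

9.1


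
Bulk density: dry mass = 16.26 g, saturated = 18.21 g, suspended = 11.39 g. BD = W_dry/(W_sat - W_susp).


BD = 16.26 / (18.21 - 11.39) = 16.26 / 6.82 = 2.384 g/cm^3

2.384


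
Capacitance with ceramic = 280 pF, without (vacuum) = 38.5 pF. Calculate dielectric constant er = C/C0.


er = 280 / 38.5 = 7.27

7.27


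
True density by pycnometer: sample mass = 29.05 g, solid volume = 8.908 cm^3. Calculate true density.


TD = 29.05 / 8.908 = 3.261 g/cm^3

3.261


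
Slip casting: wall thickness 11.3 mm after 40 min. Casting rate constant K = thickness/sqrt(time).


K = 11.3 / sqrt(40) = 11.3 / 6.3246 = 1.787 mm/min^0.5

1.787


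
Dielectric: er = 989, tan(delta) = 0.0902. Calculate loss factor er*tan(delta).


Loss = 989 * 0.0902 = 89.208

89.208


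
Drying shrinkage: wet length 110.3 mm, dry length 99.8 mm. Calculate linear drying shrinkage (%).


DS = (110.3 - 99.8) / 110.3 * 100 = 9.52%

9.52


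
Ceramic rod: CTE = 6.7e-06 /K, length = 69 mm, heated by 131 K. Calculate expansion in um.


dL = 6.7e-06 * 69 * 131 * 1000 = 60.561 um

60.561


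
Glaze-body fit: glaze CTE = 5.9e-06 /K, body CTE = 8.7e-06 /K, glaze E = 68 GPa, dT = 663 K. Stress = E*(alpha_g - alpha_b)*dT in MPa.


Stress = 68*1000*(5.9e-06 - 8.7e-06)*663 = -126.2 MPa

-126.2


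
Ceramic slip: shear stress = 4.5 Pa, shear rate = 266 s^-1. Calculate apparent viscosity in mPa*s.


eta = tau/gamma * 1000 = 4.5/266 * 1000 = 16.9 mPa*s

16.9


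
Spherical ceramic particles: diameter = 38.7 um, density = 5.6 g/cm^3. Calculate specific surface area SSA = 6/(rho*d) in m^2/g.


SSA = 6 / (5.6 * 38.7) = 0.028 m^2/g

0.028


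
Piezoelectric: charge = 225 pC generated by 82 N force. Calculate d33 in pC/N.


d33 = 225 / 82 = 2.7 pC/N

2.7


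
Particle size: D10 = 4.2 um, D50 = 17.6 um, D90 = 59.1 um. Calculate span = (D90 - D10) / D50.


Span = (59.1 - 4.2) / 17.6 = 54.9 / 17.6 = 3.119

3.119


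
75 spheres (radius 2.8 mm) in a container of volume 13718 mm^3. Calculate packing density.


V_sphere = 4/3*pi*2.8^3 = 91.9523 mm^3
Total V = 75*91.9523 = 6896.4225 mm^3
PD = 6896.4225 / 13718 = 0.503

0.503


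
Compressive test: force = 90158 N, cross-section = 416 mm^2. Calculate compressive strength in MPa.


CS = 90158 / 416 = 216.7 MPa

216.7


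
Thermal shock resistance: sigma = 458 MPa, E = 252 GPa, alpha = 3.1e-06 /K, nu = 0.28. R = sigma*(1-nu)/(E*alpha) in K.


R = 458*(1-0.28)/(252*1000*3.1e-06) = 422 K

422


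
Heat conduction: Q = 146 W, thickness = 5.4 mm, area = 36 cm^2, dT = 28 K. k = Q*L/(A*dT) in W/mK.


k = 146*5.4/1000/(36/10000*28) = 7.82 W/mK

7.82


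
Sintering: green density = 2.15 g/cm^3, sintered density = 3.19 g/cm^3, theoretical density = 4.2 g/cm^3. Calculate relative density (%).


Relative = 3.19 / 4.2 * 100 = 76.0%

76.0


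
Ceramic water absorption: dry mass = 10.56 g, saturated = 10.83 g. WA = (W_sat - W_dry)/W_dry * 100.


WA = (10.83 - 10.56) / 10.56 * 100 = 2.56%

2.56


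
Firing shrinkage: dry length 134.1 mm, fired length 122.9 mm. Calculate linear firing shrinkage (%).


FS = (134.1 - 122.9) / 134.1 * 100 = 8.35%

8.35


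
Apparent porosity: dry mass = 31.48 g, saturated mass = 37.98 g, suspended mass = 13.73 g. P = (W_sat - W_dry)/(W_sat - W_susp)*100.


P = (37.98 - 31.48) / (37.98 - 13.73) * 100 = 6.5 / 24.25 * 100 = 26.8%

26.8


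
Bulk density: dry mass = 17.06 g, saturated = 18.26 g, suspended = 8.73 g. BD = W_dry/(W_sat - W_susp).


BD = 17.06 / (18.26 - 8.73) = 17.06 / 9.53 = 1.79 g/cm^3

1.79


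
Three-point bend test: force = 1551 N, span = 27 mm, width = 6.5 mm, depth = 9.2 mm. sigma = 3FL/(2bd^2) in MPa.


sigma = 3*1551*27/(2*6.5*9.2^2) = 114.2 MPa

114.2


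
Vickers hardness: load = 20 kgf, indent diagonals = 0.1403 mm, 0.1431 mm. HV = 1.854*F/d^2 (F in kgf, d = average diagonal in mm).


d_avg = (0.1403+0.1431)/2 = 0.1417 mm
HV = 1.854*20/0.1417^2 = 1847

1847


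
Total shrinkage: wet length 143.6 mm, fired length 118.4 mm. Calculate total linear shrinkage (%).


TS = (143.6 - 118.4) / 143.6 * 100 = 17.55%

17.55


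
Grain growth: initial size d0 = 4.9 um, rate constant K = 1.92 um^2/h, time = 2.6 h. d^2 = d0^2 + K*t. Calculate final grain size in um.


d^2 = 4.9^2 + 1.92*2.6 = 29.002
d = sqrt(29.002) = 5.39 um

5.39


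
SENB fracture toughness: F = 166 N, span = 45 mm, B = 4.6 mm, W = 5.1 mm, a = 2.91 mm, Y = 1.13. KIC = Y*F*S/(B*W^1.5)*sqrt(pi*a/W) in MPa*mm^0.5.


KIC = 1.13*166*45/(4.6*5.1^1.5)*sqrt(pi*2.91/5.1) = 213.32

213.32


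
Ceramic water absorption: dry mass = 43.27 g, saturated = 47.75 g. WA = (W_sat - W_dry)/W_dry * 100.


WA = (47.75 - 43.27) / 43.27 * 100 = 10.35%

10.35


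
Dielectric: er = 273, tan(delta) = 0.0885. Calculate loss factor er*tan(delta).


Loss = 273 * 0.0885 = 24.161

24.161


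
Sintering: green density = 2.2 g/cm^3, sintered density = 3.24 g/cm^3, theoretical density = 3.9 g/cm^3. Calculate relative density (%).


Relative = 3.24 / 3.9 * 100 = 83.1%

83.1


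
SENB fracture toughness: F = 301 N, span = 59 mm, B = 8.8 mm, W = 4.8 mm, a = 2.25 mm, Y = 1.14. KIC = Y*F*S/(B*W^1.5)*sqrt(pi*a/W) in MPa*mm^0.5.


KIC = 1.14*301*59/(8.8*4.8^1.5)*sqrt(pi*2.25/4.8) = 265.48

265.48


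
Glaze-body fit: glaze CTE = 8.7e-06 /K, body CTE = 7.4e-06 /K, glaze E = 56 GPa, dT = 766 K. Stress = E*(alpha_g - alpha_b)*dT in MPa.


Stress = 56*1000*(8.7e-06 - 7.4e-06)*766 = 55.8 MPa

55.8


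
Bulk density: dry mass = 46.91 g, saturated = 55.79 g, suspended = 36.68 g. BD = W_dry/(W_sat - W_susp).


BD = 46.91 / (55.79 - 36.68) = 46.91 / 19.11 = 2.455 g/cm^3

2.455


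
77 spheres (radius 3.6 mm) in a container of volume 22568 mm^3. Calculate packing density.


V_sphere = 4/3*pi*3.6^3 = 195.4322 mm^3
Total V = 77*195.4322 = 15048.2794 mm^3
PD = 15048.2794 / 22568 = 0.667

0.667


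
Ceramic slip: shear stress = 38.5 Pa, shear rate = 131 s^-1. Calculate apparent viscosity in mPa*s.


eta = tau/gamma * 1000 = 38.5/131 * 1000 = 293.9 mPa*s

293.9


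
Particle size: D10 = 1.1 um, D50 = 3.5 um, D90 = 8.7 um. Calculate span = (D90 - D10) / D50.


Span = (8.7 - 1.1) / 3.5 = 7.6 / 3.5 = 2.171

2.171


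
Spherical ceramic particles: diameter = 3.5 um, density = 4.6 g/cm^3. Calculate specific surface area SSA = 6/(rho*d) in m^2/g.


SSA = 6 / (4.6 * 3.5) = 0.373 m^2/g

0.373


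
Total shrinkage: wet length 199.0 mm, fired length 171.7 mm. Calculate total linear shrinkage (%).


TS = (199.0 - 171.7) / 199.0 * 100 = 13.72%

13.72


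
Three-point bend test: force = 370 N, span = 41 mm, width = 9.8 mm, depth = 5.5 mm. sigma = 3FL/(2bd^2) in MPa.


sigma = 3*370*41/(2*9.8*5.5^2) = 76.8 MPa

76.8


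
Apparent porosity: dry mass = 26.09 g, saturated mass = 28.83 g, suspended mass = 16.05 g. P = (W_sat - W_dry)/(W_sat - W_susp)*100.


P = (28.83 - 26.09) / (28.83 - 16.05) * 100 = 2.74 / 12.78 * 100 = 21.4%

21.4


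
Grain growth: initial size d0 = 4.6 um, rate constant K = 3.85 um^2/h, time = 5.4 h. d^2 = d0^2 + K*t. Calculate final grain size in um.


d^2 = 4.6^2 + 3.85*5.4 = 41.95
d = sqrt(41.95) = 6.48 um

6.48


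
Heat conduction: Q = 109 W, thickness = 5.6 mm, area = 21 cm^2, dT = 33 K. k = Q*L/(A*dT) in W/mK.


k = 109*5.6/1000/(21/10000*33) = 8.81 W/mK

8.81


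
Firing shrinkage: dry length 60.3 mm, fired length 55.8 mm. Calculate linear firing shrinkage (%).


FS = (60.3 - 55.8) / 60.3 * 100 = 7.46%

7.46


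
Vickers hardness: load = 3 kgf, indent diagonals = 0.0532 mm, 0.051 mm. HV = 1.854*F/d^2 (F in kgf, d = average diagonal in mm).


d_avg = (0.0532+0.051)/2 = 0.0521 mm
HV = 1.854*3/0.0521^2 = 2049

2049


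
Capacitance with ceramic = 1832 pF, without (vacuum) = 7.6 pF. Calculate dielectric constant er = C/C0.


er = 1832 / 7.6 = 241.05

241.05


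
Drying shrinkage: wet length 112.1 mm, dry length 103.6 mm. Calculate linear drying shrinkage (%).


DS = (112.1 - 103.6) / 112.1 * 100 = 7.58%

7.58


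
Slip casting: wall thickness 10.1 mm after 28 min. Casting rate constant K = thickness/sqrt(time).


K = 10.1 / sqrt(28) = 10.1 / 5.2915 = 1.909 mm/min^0.5

1.909


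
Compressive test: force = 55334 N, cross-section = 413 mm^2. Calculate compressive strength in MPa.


CS = 55334 / 413 = 134.0 MPa

134.0


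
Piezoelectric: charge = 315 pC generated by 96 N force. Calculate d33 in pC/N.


d33 = 315 / 96 = 3.3 pC/N

3.3


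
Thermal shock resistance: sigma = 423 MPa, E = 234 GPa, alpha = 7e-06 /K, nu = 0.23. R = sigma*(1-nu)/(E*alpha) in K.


R = 423*(1-0.23)/(234*1000*7e-06) = 199 K

199


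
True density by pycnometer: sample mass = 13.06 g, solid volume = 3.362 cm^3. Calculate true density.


TD = 13.06 / 3.362 = 3.885 g/cm^3

3.885


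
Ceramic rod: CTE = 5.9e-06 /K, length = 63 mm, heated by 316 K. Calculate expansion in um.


dL = 5.9e-06 * 63 * 316 * 1000 = 117.457 um

117.457


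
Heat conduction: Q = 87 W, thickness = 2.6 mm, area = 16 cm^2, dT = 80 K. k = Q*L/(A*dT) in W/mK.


k = 87*2.6/1000/(16/10000*80) = 1.77 W/mK

1.77


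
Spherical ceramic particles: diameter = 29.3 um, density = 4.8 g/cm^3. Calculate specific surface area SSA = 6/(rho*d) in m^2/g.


SSA = 6 / (4.8 * 29.3) = 0.043 m^2/g

0.043


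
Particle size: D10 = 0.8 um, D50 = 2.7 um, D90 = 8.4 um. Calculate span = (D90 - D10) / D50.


Span = (8.4 - 0.8) / 2.7 = 7.6 / 2.7 = 2.815

2.815


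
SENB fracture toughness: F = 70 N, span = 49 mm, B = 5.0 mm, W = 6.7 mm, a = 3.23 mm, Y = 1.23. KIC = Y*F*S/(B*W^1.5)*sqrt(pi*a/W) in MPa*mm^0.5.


KIC = 1.23*70*49/(5.0*6.7^1.5)*sqrt(pi*3.23/6.7) = 59.88

59.88


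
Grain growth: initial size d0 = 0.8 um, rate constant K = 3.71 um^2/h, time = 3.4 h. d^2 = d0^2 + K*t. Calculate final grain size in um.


d^2 = 0.8^2 + 3.71*3.4 = 13.254
d = sqrt(13.254) = 3.64 um

3.64


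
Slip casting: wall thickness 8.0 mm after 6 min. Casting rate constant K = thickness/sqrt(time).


K = 8.0 / sqrt(6) = 8.0 / 2.4495 = 3.266 mm/min^0.5

3.266


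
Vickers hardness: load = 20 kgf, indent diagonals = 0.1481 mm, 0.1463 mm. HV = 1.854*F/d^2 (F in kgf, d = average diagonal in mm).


d_avg = (0.1481+0.1463)/2 = 0.1472 mm
HV = 1.854*20/0.1472^2 = 1711

1711


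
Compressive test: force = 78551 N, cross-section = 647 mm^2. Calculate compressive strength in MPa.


CS = 78551 / 647 = 121.4 MPa

121.4


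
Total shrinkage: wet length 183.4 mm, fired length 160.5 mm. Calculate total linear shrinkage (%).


TS = (183.4 - 160.5) / 183.4 * 100 = 12.49%

12.49


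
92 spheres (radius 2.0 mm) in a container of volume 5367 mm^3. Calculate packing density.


V_sphere = 4/3*pi*2.0^3 = 33.5103 mm^3
Total V = 92*33.5103 = 3082.9476 mm^3
PD = 3082.9476 / 5367 = 0.574

0.574


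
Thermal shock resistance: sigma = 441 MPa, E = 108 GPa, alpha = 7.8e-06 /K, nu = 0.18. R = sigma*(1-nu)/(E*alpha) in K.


R = 441*(1-0.18)/(108*1000*7.8e-06) = 429 K

429


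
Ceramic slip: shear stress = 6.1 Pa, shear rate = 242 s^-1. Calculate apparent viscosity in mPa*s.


eta = tau/gamma * 1000 = 6.1/242 * 1000 = 25.2 mPa*s

25.2


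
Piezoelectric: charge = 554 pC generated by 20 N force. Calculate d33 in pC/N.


d33 = 554 / 20 = 27.7 pC/N

27.7


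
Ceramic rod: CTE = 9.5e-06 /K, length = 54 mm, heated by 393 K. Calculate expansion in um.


dL = 9.5e-06 * 54 * 393 * 1000 = 201.609 um

201.609


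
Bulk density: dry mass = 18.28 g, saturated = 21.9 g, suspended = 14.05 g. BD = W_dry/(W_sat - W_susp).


BD = 18.28 / (21.9 - 14.05) = 18.28 / 7.85 = 2.329 g/cm^3

2.329


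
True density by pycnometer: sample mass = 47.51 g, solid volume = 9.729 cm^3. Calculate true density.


TD = 47.51 / 9.729 = 4.883 g/cm^3

4.883


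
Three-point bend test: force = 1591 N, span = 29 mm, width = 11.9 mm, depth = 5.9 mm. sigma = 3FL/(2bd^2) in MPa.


sigma = 3*1591*29/(2*11.9*5.9^2) = 167.1 MPa

167.1


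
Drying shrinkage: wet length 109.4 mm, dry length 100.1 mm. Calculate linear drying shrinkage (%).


DS = (109.4 - 100.1) / 109.4 * 100 = 8.5%

8.5


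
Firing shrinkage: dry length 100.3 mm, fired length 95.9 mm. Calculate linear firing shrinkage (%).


FS = (100.3 - 95.9) / 100.3 * 100 = 4.39%

4.39


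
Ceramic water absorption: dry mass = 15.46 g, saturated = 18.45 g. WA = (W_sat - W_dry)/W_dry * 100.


WA = (18.45 - 15.46) / 15.46 * 100 = 19.34%

19.34


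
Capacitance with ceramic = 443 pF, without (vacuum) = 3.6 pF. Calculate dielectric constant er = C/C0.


er = 443 / 3.6 = 123.06

123.06


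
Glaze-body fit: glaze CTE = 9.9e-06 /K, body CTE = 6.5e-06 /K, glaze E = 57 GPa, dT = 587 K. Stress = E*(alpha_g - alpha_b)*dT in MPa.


Stress = 57*1000*(9.9e-06 - 6.5e-06)*587 = 113.8 MPa

113.8


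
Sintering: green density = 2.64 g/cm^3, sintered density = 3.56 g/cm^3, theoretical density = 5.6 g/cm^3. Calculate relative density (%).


Relative = 3.56 / 5.6 * 100 = 63.6%

63.6


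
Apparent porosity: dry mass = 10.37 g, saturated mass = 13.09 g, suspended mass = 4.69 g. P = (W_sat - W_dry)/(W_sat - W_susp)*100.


P = (13.09 - 10.37) / (13.09 - 4.69) * 100 = 2.72 / 8.4 * 100 = 32.4%

32.4


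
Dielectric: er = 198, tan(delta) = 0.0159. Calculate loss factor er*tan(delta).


Loss = 198 * 0.0159 = 3.148

3.148


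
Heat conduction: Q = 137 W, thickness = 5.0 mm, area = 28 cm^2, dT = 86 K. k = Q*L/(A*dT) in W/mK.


k = 137*5.0/1000/(28/10000*86) = 2.84 W/mK

2.84


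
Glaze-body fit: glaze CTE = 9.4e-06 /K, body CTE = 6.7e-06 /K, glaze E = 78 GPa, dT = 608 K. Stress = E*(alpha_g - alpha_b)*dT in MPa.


Stress = 78*1000*(9.4e-06 - 6.7e-06)*608 = 128.0 MPa

128.0


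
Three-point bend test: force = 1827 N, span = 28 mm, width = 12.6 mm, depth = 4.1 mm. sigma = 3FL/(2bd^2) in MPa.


sigma = 3*1827*28/(2*12.6*4.1^2) = 362.3 MPa

362.3


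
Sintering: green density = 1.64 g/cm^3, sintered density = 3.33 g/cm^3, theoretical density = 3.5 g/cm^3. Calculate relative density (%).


Relative = 3.33 / 3.5 * 100 = 95.1%

95.1


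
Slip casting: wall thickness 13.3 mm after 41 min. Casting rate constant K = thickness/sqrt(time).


K = 13.3 / sqrt(41) = 13.3 / 6.4031 = 2.077 mm/min^0.5

2.077


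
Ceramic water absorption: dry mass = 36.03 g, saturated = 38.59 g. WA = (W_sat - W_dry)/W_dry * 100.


WA = (38.59 - 36.03) / 36.03 * 100 = 7.11%

7.11


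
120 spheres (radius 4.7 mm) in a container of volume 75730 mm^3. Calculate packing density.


V_sphere = 4/3*pi*4.7^3 = 434.8928 mm^3
Total V = 120*434.8928 = 52187.136 mm^3
PD = 52187.136 / 75730 = 0.689

0.689


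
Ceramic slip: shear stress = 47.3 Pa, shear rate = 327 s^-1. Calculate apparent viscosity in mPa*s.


eta = tau/gamma * 1000 = 47.3/327 * 1000 = 144.6 mPa*s

144.6


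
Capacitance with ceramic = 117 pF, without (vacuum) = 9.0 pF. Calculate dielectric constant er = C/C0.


er = 117 / 9.0 = 13.0

13.0


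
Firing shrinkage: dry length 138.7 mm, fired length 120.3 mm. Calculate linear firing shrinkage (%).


FS = (138.7 - 120.3) / 138.7 * 100 = 13.27%

13.27


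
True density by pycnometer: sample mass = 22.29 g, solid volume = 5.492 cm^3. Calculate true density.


TD = 22.29 / 5.492 = 4.059 g/cm^3

4.059


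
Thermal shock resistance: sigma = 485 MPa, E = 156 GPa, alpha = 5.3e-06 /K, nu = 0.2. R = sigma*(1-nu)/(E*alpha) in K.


R = 485*(1-0.2)/(156*1000*5.3e-06) = 469 K

469


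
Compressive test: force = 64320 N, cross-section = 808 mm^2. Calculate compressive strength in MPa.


CS = 64320 / 808 = 79.6 MPa

79.6


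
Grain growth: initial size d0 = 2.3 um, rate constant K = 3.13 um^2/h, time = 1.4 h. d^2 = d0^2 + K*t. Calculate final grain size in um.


d^2 = 2.3^2 + 3.13*1.4 = 9.672
d = sqrt(9.672) = 3.11 um

3.11


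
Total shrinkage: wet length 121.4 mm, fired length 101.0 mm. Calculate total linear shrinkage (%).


TS = (121.4 - 101.0) / 121.4 * 100 = 16.8%

16.8


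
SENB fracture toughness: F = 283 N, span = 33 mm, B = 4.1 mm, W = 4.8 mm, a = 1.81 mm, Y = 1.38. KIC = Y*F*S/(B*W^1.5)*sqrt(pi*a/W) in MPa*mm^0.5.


KIC = 1.38*283*33/(4.1*4.8^1.5)*sqrt(pi*1.81/4.8) = 325.33

325.33


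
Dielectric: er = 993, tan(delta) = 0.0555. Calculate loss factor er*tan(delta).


Loss = 993 * 0.0555 = 55.112

55.112


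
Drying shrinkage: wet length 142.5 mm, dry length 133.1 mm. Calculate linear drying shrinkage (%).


DS = (142.5 - 133.1) / 142.5 * 100 = 6.6%

6.6


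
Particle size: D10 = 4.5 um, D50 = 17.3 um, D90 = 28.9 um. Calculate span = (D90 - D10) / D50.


Span = (28.9 - 4.5) / 17.3 = 24.4 / 17.3 = 1.41

1.41


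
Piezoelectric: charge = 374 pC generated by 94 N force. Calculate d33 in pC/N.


d33 = 374 / 94 = 4.0 pC/N

4.0


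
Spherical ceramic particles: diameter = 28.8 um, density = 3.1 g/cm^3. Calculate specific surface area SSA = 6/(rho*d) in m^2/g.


SSA = 6 / (3.1 * 28.8) = 0.067 m^2/g

0.067


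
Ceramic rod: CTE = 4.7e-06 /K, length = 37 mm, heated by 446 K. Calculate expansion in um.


dL = 4.7e-06 * 37 * 446 * 1000 = 77.559 um

77.559


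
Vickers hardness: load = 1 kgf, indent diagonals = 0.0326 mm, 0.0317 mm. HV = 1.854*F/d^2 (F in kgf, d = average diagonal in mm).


d_avg = (0.0326+0.0317)/2 = 0.03215 mm
HV = 1.854*1/0.03215^2 = 1794

1794


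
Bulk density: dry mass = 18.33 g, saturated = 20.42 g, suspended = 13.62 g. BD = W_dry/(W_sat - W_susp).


BD = 18.33 / (20.42 - 13.62) = 18.33 / 6.8 = 2.696 g/cm^3

2.696


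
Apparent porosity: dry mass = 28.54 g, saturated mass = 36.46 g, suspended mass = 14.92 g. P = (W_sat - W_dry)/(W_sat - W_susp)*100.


P = (36.46 - 28.54) / (36.46 - 14.92) * 100 = 7.92 / 21.54 * 100 = 36.8%

36.8


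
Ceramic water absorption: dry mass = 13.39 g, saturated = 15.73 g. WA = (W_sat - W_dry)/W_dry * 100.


WA = (15.73 - 13.39) / 13.39 * 100 = 17.48%

17.48


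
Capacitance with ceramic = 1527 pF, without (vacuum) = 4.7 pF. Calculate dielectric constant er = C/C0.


er = 1527 / 4.7 = 324.89

324.89


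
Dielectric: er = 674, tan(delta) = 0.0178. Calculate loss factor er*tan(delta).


Loss = 674 * 0.0178 = 11.997

11.997


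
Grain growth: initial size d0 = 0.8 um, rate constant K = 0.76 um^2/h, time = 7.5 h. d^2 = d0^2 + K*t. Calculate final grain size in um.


d^2 = 0.8^2 + 0.76*7.5 = 6.34
d = sqrt(6.34) = 2.52 um

2.52


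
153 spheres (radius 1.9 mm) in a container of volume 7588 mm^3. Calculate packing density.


V_sphere = 4/3*pi*1.9^3 = 28.7309 mm^3
Total V = 153*28.7309 = 4395.8277 mm^3
PD = 4395.8277 / 7588 = 0.579

0.579


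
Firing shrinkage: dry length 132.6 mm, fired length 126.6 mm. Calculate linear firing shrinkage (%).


FS = (132.6 - 126.6) / 132.6 * 100 = 4.52%

4.52


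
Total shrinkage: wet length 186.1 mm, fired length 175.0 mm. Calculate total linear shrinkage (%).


TS = (186.1 - 175.0) / 186.1 * 100 = 5.96%

5.96


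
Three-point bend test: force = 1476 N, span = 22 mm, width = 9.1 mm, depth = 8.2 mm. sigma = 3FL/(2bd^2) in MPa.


sigma = 3*1476*22/(2*9.1*8.2^2) = 79.6 MPa

79.6


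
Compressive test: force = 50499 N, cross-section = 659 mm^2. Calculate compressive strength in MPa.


CS = 50499 / 659 = 76.6 MPa

76.6


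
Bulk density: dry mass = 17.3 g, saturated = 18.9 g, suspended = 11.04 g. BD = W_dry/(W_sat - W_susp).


BD = 17.3 / (18.9 - 11.04) = 17.3 / 7.86 = 2.201 g/cm^3

2.201


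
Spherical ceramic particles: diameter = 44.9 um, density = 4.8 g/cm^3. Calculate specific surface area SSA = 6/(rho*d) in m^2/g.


SSA = 6 / (4.8 * 44.9) = 0.028 m^2/g

0.028


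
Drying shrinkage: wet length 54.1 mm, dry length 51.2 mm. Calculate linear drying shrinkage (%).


DS = (54.1 - 51.2) / 54.1 * 100 = 5.36%

5.36


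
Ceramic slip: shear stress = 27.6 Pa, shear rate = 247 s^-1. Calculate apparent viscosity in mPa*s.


eta = tau/gamma * 1000 = 27.6/247 * 1000 = 111.7 mPa*s

111.7


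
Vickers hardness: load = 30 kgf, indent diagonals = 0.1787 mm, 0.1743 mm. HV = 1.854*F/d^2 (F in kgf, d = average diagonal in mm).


d_avg = (0.1787+0.1743)/2 = 0.1765 mm
HV = 1.854*30/0.1765^2 = 1785

1785


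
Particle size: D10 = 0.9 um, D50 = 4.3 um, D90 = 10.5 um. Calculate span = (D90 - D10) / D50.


Span = (10.5 - 0.9) / 4.3 = 9.6 / 4.3 = 2.233

2.233


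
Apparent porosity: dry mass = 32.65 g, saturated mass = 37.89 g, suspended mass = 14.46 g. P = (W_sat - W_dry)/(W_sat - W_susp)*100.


P = (37.89 - 32.65) / (37.89 - 14.46) * 100 = 5.24 / 23.43 * 100 = 22.4%

22.4


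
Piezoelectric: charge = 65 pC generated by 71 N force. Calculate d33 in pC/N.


d33 = 65 / 71 = 0.9 pC/N

0.9


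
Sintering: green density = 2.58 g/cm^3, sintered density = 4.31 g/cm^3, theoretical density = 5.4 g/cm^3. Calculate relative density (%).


Relative = 4.31 / 5.4 * 100 = 79.8%

79.8


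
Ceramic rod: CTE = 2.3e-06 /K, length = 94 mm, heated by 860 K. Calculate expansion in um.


dL = 2.3e-06 * 94 * 860 * 1000 = 185.932 um

185.932


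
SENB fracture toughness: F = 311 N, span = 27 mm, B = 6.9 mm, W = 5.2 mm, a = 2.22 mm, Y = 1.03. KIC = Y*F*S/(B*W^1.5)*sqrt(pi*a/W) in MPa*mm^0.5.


KIC = 1.03*311*27/(6.9*5.2^1.5)*sqrt(pi*2.22/5.2) = 122.42

122.42


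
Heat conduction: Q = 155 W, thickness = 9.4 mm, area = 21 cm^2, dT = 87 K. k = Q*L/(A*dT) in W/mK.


k = 155*9.4/1000/(21/10000*87) = 7.97 W/mK

7.97


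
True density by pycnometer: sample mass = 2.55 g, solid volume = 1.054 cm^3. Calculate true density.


TD = 2.55 / 1.054 = 2.419 g/cm^3

2.419


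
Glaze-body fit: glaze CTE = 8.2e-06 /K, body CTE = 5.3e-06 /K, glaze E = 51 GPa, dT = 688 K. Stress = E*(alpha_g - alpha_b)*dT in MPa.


Stress = 51*1000*(8.2e-06 - 5.3e-06)*688 = 101.8 MPa

101.8


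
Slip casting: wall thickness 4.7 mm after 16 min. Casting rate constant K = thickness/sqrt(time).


K = 4.7 / sqrt(16) = 4.7 / 4.0 = 1.175 mm/min^0.5

1.175


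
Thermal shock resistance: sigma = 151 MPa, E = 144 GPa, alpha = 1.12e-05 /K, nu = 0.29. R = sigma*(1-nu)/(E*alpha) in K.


R = 151*(1-0.29)/(144*1000*1.12e-05) = 66 K

66


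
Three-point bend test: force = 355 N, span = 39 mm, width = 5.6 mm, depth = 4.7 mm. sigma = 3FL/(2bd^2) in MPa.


sigma = 3*355*39/(2*5.6*4.7^2) = 167.9 MPa

167.9


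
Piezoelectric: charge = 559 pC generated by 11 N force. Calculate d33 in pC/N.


d33 = 559 / 11 = 50.8 pC/N

50.8


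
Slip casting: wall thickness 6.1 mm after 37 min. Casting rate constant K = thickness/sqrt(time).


K = 6.1 / sqrt(37) = 6.1 / 6.0828 = 1.003 mm/min^0.5

1.003


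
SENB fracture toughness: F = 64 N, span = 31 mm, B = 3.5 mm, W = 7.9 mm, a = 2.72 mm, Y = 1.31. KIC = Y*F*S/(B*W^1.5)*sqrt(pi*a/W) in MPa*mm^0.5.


KIC = 1.31*64*31/(3.5*7.9^1.5)*sqrt(pi*2.72/7.9) = 34.78

34.78


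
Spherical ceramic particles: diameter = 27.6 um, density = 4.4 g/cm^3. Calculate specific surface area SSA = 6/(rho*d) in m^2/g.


SSA = 6 / (4.4 * 27.6) = 0.049 m^2/g

0.049


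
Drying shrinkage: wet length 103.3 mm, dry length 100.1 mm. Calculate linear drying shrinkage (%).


DS = (103.3 - 100.1) / 103.3 * 100 = 3.1%

3.1


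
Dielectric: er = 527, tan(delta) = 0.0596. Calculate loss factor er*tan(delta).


Loss = 527 * 0.0596 = 31.409

31.409


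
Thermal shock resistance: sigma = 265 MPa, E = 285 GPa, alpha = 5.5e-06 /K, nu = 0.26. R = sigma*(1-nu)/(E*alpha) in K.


R = 265*(1-0.26)/(285*1000*5.5e-06) = 125 K

125


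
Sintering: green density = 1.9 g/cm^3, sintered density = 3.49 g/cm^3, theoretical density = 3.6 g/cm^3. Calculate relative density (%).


Relative = 3.49 / 3.6 * 100 = 96.9%

96.9


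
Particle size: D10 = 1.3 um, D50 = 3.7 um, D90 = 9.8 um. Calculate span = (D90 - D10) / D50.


Span = (9.8 - 1.3) / 3.7 = 8.5 / 3.7 = 2.297

2.297


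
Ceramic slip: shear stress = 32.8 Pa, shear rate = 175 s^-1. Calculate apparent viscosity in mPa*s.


eta = tau/gamma * 1000 = 32.8/175 * 1000 = 187.4 mPa*s

187.4


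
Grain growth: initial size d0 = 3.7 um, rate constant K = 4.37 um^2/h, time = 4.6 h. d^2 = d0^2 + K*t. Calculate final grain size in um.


d^2 = 3.7^2 + 4.37*4.6 = 33.792
d = sqrt(33.792) = 5.81 um

5.81


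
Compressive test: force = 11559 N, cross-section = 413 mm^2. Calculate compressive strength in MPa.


CS = 11559 / 413 = 28.0 MPa

28.0


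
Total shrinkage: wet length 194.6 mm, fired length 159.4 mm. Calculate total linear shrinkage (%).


TS = (194.6 - 159.4) / 194.6 * 100 = 18.09%

18.09


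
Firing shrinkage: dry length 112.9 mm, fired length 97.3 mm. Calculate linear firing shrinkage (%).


FS = (112.9 - 97.3) / 112.9 * 100 = 13.82%

13.82


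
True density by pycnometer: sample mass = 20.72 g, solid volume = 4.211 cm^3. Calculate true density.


TD = 20.72 / 4.211 = 4.92 g/cm^3

4.92


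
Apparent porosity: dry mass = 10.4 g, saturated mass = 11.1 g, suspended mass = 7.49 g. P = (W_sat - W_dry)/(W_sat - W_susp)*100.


P = (11.1 - 10.4) / (11.1 - 7.49) * 100 = 0.7 / 3.61 * 100 = 19.4%

19.4


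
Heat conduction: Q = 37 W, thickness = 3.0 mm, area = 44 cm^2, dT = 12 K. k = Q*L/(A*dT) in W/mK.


k = 37*3.0/1000/(44/10000*12) = 2.1 W/mK

2.1


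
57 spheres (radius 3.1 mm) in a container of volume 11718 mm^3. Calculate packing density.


V_sphere = 4/3*pi*3.1^3 = 124.7882 mm^3
Total V = 57*124.7882 = 7112.9274 mm^3
PD = 7112.9274 / 11718 = 0.607

0.607


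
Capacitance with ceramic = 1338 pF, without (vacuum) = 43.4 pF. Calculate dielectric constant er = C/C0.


er = 1338 / 43.4 = 30.83

30.83


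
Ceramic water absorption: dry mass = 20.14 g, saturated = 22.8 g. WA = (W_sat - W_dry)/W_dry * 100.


WA = (22.8 - 20.14) / 20.14 * 100 = 13.21%

13.21


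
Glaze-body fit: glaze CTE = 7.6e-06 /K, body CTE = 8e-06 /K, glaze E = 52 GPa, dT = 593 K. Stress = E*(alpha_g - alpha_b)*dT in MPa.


Stress = 52*1000*(7.6e-06 - 8e-06)*593 = -12.3 MPa

-12.3


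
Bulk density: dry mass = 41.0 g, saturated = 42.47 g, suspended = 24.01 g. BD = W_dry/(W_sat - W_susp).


BD = 41.0 / (42.47 - 24.01) = 41.0 / 18.46 = 2.221 g/cm^3

2.221


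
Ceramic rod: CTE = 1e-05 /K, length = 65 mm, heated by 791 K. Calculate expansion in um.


dL = 1e-05 * 65 * 791 * 1000 = 514.15 um

514.15


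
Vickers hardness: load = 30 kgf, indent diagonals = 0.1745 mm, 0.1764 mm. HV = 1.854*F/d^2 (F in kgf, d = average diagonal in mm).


d_avg = (0.1745+0.1764)/2 = 0.17545 mm
HV = 1.854*30/0.17545^2 = 1807

1807


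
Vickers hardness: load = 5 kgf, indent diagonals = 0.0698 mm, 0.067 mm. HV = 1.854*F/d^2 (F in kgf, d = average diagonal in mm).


d_avg = (0.0698+0.067)/2 = 0.0684 mm
HV = 1.854*5/0.0684^2 = 1981

1981


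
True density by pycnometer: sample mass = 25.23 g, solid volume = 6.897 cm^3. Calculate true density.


TD = 25.23 / 6.897 = 3.658 g/cm^3

3.658


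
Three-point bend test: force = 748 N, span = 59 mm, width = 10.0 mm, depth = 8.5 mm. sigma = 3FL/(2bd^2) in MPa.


sigma = 3*748*59/(2*10.0*8.5^2) = 91.6 MPa

91.6


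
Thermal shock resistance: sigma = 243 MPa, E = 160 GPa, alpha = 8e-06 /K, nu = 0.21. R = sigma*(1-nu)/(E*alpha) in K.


R = 243*(1-0.21)/(160*1000*8e-06) = 150 K

150


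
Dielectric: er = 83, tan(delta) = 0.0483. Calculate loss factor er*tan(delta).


Loss = 83 * 0.0483 = 4.009

4.009


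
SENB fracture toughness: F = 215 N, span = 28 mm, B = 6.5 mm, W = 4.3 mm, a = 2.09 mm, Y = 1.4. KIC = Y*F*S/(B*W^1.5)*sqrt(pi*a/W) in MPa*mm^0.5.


KIC = 1.4*215*28/(6.5*4.3^1.5)*sqrt(pi*2.09/4.3) = 179.69

179.69


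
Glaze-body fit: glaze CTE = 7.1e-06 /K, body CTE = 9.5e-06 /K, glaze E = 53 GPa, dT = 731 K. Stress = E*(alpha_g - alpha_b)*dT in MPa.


Stress = 53*1000*(7.1e-06 - 9.5e-06)*731 = -93.0 MPa

-93.0


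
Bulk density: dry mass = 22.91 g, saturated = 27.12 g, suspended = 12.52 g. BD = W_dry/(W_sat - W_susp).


BD = 22.91 / (27.12 - 12.52) = 22.91 / 14.6 = 1.569 g/cm^3

1.569


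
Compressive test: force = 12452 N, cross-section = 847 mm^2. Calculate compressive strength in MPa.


CS = 12452 / 847 = 14.7 MPa

14.7


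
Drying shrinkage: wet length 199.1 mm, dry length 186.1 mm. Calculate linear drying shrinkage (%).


DS = (199.1 - 186.1) / 199.1 * 100 = 6.53%

6.53


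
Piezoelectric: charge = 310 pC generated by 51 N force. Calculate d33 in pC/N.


d33 = 310 / 51 = 6.1 pC/N

6.1


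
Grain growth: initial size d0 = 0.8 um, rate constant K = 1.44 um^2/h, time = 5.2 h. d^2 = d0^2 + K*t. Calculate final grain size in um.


d^2 = 0.8^2 + 1.44*5.2 = 8.128
d = sqrt(8.128) = 2.85 um

2.85


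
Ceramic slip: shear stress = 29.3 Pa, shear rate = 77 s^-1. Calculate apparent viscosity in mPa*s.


eta = tau/gamma * 1000 = 29.3/77 * 1000 = 380.5 mPa*s

380.5


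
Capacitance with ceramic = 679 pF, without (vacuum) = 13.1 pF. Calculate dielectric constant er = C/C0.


er = 679 / 13.1 = 51.83

51.83


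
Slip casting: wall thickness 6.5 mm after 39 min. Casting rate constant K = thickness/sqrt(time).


K = 6.5 / sqrt(39) = 6.5 / 6.245 = 1.041 mm/min^0.5

1.041


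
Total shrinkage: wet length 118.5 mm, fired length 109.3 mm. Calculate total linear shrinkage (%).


TS = (118.5 - 109.3) / 118.5 * 100 = 7.76%

7.76


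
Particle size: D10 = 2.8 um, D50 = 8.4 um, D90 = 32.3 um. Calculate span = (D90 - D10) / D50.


Span = (32.3 - 2.8) / 8.4 = 29.5 / 8.4 = 3.512

3.512


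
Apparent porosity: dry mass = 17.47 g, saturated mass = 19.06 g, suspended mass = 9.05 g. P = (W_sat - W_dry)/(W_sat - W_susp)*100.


P = (19.06 - 17.47) / (19.06 - 9.05) * 100 = 1.59 / 10.01 * 100 = 15.9%

15.9


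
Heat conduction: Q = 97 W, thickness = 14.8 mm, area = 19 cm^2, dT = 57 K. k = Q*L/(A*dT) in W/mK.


k = 97*14.8/1000/(19/10000*57) = 13.26 W/mK

13.26


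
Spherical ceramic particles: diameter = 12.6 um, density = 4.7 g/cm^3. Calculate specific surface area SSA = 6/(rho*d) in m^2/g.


SSA = 6 / (4.7 * 12.6) = 0.101 m^2/g

0.101


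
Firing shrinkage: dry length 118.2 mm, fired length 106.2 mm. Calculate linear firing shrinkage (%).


FS = (118.2 - 106.2) / 118.2 * 100 = 10.15%

10.15


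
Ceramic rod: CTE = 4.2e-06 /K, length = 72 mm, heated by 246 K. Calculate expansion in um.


dL = 4.2e-06 * 72 * 246 * 1000 = 74.39 um

74.39


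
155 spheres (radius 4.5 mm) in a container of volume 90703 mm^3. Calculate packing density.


V_sphere = 4/3*pi*4.5^3 = 381.7035 mm^3
Total V = 155*381.7035 = 59164.0425 mm^3
PD = 59164.0425 / 90703 = 0.652

0.652


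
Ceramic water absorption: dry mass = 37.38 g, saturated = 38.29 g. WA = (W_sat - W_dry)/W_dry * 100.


WA = (38.29 - 37.38) / 37.38 * 100 = 2.43%

2.43


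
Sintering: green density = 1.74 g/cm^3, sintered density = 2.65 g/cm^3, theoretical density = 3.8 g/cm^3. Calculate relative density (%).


Relative = 2.65 / 3.8 * 100 = 69.7%

69.7


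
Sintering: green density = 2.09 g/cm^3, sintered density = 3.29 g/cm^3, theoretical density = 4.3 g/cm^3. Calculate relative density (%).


Relative = 3.29 / 4.3 * 100 = 76.5%

76.5


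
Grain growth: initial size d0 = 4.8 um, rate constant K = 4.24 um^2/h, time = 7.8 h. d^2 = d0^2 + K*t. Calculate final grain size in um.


d^2 = 4.8^2 + 4.24*7.8 = 56.112
d = sqrt(56.112) = 7.49 um

7.49


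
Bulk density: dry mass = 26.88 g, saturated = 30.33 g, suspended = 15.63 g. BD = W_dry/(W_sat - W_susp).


BD = 26.88 / (30.33 - 15.63) = 26.88 / 14.7 = 1.829 g/cm^3

1.829


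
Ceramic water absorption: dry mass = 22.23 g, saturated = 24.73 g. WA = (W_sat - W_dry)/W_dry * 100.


WA = (24.73 - 22.23) / 22.23 * 100 = 11.25%

11.25


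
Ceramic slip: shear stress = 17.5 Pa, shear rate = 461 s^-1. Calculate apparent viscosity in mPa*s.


eta = tau/gamma * 1000 = 17.5/461 * 1000 = 38.0 mPa*s

38.0


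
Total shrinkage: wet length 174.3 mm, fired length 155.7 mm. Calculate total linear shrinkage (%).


TS = (174.3 - 155.7) / 174.3 * 100 = 10.67%

10.67


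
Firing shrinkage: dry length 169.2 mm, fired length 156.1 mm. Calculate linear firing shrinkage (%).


FS = (169.2 - 156.1) / 169.2 * 100 = 7.74%

7.74


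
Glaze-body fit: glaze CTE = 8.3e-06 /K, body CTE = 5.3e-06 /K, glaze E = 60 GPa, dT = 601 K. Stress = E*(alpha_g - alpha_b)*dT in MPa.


Stress = 60*1000*(8.3e-06 - 5.3e-06)*601 = 108.2 MPa

108.2


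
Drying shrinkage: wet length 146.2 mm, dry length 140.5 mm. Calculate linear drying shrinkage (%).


DS = (146.2 - 140.5) / 146.2 * 100 = 3.9%

3.9


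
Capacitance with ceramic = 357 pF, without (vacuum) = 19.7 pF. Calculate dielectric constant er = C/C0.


er = 357 / 19.7 = 18.12

18.12


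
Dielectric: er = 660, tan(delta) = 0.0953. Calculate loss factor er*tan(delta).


Loss = 660 * 0.0953 = 62.898

62.898


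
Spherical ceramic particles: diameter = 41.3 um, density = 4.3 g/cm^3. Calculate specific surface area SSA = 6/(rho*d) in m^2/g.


SSA = 6 / (4.3 * 41.3) = 0.034 m^2/g

0.034


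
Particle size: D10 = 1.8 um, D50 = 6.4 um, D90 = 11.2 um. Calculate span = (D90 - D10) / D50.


Span = (11.2 - 1.8) / 6.4 = 9.4 / 6.4 = 1.469

1.469


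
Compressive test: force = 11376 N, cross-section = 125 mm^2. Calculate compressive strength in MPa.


CS = 11376 / 125 = 91.0 MPa

91.0


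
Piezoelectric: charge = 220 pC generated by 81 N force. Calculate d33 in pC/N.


d33 = 220 / 81 = 2.7 pC/N

2.7


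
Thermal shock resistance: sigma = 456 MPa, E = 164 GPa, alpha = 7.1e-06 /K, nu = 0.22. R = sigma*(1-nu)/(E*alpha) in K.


R = 456*(1-0.22)/(164*1000*7.1e-06) = 305 K

305


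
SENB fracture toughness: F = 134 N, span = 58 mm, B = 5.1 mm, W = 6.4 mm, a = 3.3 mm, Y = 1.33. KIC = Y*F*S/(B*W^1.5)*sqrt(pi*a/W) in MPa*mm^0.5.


KIC = 1.33*134*58/(5.1*6.4^1.5)*sqrt(pi*3.3/6.4) = 159.33

159.33


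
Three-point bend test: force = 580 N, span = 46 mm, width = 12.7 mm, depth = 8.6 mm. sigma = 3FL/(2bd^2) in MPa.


sigma = 3*580*46/(2*12.7*8.6^2) = 42.6 MPa

42.6


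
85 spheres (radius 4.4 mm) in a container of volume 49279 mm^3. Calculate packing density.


V_sphere = 4/3*pi*4.4^3 = 356.8179 mm^3
Total V = 85*356.8179 = 30329.5215 mm^3
PD = 30329.5215 / 49279 = 0.615

0.615


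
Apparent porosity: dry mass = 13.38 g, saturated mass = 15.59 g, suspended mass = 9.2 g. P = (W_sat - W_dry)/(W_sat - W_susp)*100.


P = (15.59 - 13.38) / (15.59 - 9.2) * 100 = 2.21 / 6.39 * 100 = 34.6%

34.6


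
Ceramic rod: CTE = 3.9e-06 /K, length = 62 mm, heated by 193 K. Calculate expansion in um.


dL = 3.9e-06 * 62 * 193 * 1000 = 46.667 um

46.667


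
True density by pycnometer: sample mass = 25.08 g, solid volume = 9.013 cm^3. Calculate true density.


TD = 25.08 / 9.013 = 2.783 g/cm^3

2.783


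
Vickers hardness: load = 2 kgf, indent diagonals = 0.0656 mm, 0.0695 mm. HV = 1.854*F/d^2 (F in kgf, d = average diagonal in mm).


d_avg = (0.0656+0.0695)/2 = 0.06755 mm
HV = 1.854*2/0.06755^2 = 813

813
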